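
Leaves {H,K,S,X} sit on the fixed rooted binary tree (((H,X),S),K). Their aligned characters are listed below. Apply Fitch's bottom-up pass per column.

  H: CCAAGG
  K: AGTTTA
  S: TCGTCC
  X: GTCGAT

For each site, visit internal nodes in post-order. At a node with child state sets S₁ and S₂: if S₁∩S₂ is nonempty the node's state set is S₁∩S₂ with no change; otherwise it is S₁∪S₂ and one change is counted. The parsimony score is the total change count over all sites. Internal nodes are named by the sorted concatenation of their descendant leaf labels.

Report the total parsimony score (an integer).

[col 0] HX: children H:{C}, X:{G} ∪→ {C,G}; cost 1
[col 0] HSX: children HX:{C,G}, S:{T} ∪→ {C,G,T}; cost 1
[col 0] HKSX: children HSX:{C,G,T}, K:{A} ∪→ {A,C,G,T}; cost 1
[col 1] HX: children H:{C}, X:{T} ∪→ {C,T}; cost 1
[col 1] HSX: children HX:{C,T}, S:{C} ∩→ {C}; cost 0
[col 1] HKSX: children HSX:{C}, K:{G} ∪→ {C,G}; cost 1
[col 2] HX: children H:{A}, X:{C} ∪→ {A,C}; cost 1
[col 2] HSX: children HX:{A,C}, S:{G} ∪→ {A,C,G}; cost 1
[col 2] HKSX: children HSX:{A,C,G}, K:{T} ∪→ {A,C,G,T}; cost 1
[col 3] HX: children H:{A}, X:{G} ∪→ {A,G}; cost 1
[col 3] HSX: children HX:{A,G}, S:{T} ∪→ {A,G,T}; cost 1
[col 3] HKSX: children HSX:{A,G,T}, K:{T} ∩→ {T}; cost 0
[col 4] HX: children H:{G}, X:{A} ∪→ {A,G}; cost 1
[col 4] HSX: children HX:{A,G}, S:{C} ∪→ {A,C,G}; cost 1
[col 4] HKSX: children HSX:{A,C,G}, K:{T} ∪→ {A,C,G,T}; cost 1
[col 5] HX: children H:{G}, X:{T} ∪→ {G,T}; cost 1
[col 5] HSX: children HX:{G,T}, S:{C} ∪→ {C,G,T}; cost 1
[col 5] HKSX: children HSX:{C,G,T}, K:{A} ∪→ {A,C,G,T}; cost 1
per-site changes: [3, 2, 3, 2, 3, 3]; total = 16

16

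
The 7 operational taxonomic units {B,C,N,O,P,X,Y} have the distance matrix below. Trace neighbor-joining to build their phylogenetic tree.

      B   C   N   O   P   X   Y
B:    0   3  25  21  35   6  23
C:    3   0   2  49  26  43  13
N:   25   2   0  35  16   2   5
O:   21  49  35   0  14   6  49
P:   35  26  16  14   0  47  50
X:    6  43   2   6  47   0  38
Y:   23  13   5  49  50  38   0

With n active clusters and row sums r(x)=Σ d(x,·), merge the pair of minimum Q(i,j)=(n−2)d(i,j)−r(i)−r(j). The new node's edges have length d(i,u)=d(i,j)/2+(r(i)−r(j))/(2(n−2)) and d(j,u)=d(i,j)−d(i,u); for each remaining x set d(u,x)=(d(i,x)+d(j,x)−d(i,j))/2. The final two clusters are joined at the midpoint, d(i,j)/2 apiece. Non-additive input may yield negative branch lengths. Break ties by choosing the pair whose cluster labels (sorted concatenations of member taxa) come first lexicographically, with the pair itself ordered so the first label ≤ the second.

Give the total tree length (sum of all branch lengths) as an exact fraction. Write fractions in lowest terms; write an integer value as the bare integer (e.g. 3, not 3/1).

1. join O+P (d=14, Q=-292) ⇒ OP; edges |O|=28/5, |P|=42/5
  updated: d(B,OP)=21, d(C,OP)=61/2, d(N,OP)=37/2, d(OP,X)=39/2, d(OP,Y)=85/2
2. join B+X (d=6, Q=-325/2) ⇒ BX; edges |B|=-13/16, |X|=109/16
  updated: d(BX,C)=20, d(BX,N)=21/2, d(BX,OP)=69/4, d(BX,Y)=55/2
3. join BX+OP (d=69/4, Q=-529/4) ⇒ BOPX; edges |BX|=73/24, |OP|=341/24
  updated: d(BOPX,C)=133/8, d(BOPX,N)=47/8, d(BOPX,Y)=211/8
4. join BOPX+N (d=47/8, Q=-50) ⇒ BNOPX; edges |BOPX|=191/16, |N|=-97/16
  updated: d(BNOPX,C)=51/8, d(BNOPX,Y)=51/4
5. join BNOPX+C (d=51/8, Q=-257/8) ⇒ BCNOPX; edges |BNOPX|=49/16, |C|=53/16
  updated: d(BCNOPX,Y)=155/16
6. join BCNOPX+Y (d=155/16) ⇒ BCNOPXY; edges |BCNOPX|=155/32, |Y|=155/32
final tree: (((((B:-13/16,X:109/16):73/24,(O:28/5,P:42/5):341/24):191/16,N:-97/16):49/16,C:53/16):155/32,Y:155/32)
total length: 947/16

947/16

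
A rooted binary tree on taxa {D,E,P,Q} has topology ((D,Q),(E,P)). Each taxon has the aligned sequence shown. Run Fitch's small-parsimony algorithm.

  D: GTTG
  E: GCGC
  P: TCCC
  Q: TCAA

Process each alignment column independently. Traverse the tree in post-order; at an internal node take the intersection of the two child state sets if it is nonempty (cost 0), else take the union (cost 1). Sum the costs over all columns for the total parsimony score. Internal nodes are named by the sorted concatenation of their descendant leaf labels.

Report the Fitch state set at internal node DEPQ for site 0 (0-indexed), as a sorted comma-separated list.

G,T

site 0, node DQ: D={G} ∪ Q={T} → {G,T} (+1)
site 0, node EP: E={G} ∪ P={T} → {G,T} (+1)
site 0, node DEPQ: DQ={G,T} ∩ EP={G,T} → {G,T} (+0)
site 1, node DQ: D={T} ∪ Q={C} → {C,T} (+1)
site 1, node EP: E={C} ∩ P={C} → {C} (+0)
site 1, node DEPQ: DQ={C,T} ∩ EP={C} → {C} (+0)
site 2, node DQ: D={T} ∪ Q={A} → {A,T} (+1)
site 2, node EP: E={G} ∪ P={C} → {C,G} (+1)
site 2, node DEPQ: DQ={A,T} ∪ EP={C,G} → {A,C,G,T} (+1)
site 3, node DQ: D={G} ∪ Q={A} → {A,G} (+1)
site 3, node EP: E={C} ∩ P={C} → {C} (+0)
site 3, node DEPQ: DQ={A,G} ∪ EP={C} → {A,C,G} (+1)
per-site changes: [2, 1, 3, 2]; total = 8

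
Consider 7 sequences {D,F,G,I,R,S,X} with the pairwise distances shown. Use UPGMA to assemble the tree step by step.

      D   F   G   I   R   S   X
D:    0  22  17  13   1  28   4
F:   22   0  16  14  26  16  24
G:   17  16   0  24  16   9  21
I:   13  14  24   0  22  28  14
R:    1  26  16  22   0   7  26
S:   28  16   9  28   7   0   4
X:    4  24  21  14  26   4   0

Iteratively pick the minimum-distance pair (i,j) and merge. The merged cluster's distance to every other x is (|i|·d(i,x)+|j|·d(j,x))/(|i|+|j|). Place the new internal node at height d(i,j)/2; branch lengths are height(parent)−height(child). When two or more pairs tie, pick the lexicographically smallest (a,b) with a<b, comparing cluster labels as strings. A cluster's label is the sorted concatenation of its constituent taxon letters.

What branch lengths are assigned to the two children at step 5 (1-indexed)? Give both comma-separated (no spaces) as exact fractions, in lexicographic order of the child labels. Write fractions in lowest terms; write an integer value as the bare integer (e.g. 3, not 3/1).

23/3,2/3

step 1: merge (D,R) at d=1; branch lengths D→1/2, R→1/2; new cluster DR
  updated: d(DR,F)=24, d(DR,G)=33/2, d(DR,I)=35/2, d(DR,S)=35/2, d(DR,X)=15
step 2: merge (S,X) at d=4; branch lengths S→2, X→2; new cluster SX
  updated: d(DR,SX)=65/4, d(F,SX)=20, d(G,SX)=15, d(I,SX)=21
step 3: merge (F,I) at d=14; branch lengths F→7, I→7; new cluster FI
  updated: d(DR,FI)=83/4, d(FI,G)=20, d(FI,SX)=41/2
step 4: merge (G,SX) at d=15; branch lengths G→15/2, SX→11/2; new cluster GSX
  updated: d(DR,GSX)=49/3, d(FI,GSX)=61/3
step 5: merge (DR,GSX) at d=49/3; branch lengths DR→23/3, GSX→2/3; new cluster DGRSX
  updated: d(DGRSX,FI)=41/2
step 6: merge (DGRSX,FI) at d=41/2; branch lengths DGRSX→25/12, FI→13/4; new cluster DFGIRSX
final tree: (((D:1/2,R:1/2):23/3,(G:15/2,(S:2,X:2):11/2):2/3):25/12,(F:7,I:7):13/4)
total length: 137/3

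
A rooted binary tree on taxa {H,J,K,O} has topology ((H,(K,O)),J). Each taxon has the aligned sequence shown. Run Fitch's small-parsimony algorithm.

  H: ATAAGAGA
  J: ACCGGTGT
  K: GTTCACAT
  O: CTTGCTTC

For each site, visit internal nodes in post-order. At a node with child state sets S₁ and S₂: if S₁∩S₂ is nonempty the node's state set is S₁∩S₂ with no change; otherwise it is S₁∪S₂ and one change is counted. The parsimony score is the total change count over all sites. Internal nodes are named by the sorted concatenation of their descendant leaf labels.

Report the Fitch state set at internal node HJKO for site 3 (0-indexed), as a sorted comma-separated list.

[col 0] KO: children K:{G}, O:{C} ∪→ {C,G}; cost 1
[col 0] HKO: children H:{A}, KO:{C,G} ∪→ {A,C,G}; cost 1
[col 0] HJKO: children HKO:{A,C,G}, J:{A} ∩→ {A}; cost 0
[col 1] KO: children K:{T}, O:{T} ∩→ {T}; cost 0
[col 1] HKO: children H:{T}, KO:{T} ∩→ {T}; cost 0
[col 1] HJKO: children HKO:{T}, J:{C} ∪→ {C,T}; cost 1
[col 2] KO: children K:{T}, O:{T} ∩→ {T}; cost 0
[col 2] HKO: children H:{A}, KO:{T} ∪→ {A,T}; cost 1
[col 2] HJKO: children HKO:{A,T}, J:{C} ∪→ {A,C,T}; cost 1
[col 3] KO: children K:{C}, O:{G} ∪→ {C,G}; cost 1
[col 3] HKO: children H:{A}, KO:{C,G} ∪→ {A,C,G}; cost 1
[col 3] HJKO: children HKO:{A,C,G}, J:{G} ∩→ {G}; cost 0
[col 4] KO: children K:{A}, O:{C} ∪→ {A,C}; cost 1
[col 4] HKO: children H:{G}, KO:{A,C} ∪→ {A,C,G}; cost 1
[col 4] HJKO: children HKO:{A,C,G}, J:{G} ∩→ {G}; cost 0
[col 5] KO: children K:{C}, O:{T} ∪→ {C,T}; cost 1
[col 5] HKO: children H:{A}, KO:{C,T} ∪→ {A,C,T}; cost 1
[col 5] HJKO: children HKO:{A,C,T}, J:{T} ∩→ {T}; cost 0
[col 6] KO: children K:{A}, O:{T} ∪→ {A,T}; cost 1
[col 6] HKO: children H:{G}, KO:{A,T} ∪→ {A,G,T}; cost 1
[col 6] HJKO: children HKO:{A,G,T}, J:{G} ∩→ {G}; cost 0
[col 7] KO: children K:{T}, O:{C} ∪→ {C,T}; cost 1
[col 7] HKO: children H:{A}, KO:{C,T} ∪→ {A,C,T}; cost 1
[col 7] HJKO: children HKO:{A,C,T}, J:{T} ∩→ {T}; cost 0
per-site changes: [2, 1, 2, 2, 2, 2, 2, 2]; total = 15

G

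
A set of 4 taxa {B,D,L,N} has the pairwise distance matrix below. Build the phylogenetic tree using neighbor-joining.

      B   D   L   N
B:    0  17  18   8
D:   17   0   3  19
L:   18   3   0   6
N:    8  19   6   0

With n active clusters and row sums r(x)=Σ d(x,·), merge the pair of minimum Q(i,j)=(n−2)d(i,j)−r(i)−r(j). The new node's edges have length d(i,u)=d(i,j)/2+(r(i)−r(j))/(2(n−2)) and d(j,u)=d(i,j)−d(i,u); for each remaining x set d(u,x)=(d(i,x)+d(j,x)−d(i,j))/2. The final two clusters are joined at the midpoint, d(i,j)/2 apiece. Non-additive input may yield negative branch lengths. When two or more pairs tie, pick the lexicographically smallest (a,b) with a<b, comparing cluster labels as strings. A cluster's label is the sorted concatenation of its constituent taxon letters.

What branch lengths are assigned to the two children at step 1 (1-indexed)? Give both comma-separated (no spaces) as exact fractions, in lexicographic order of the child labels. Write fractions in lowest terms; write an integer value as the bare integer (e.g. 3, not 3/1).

1. join B+N (d=8, Q=-60) ⇒ BN; edges |B|=13/2, |N|=3/2
  updated: d(BN,D)=14, d(BN,L)=8
2. join BN+D (d=14, Q=-25) ⇒ BDN; edges |BN|=19/2, |D|=9/2
  updated: d(BDN,L)=-3/2
3. join BDN+L (d=-3/2) ⇒ BDLN; edges |BDN|=-3/4, |L|=-3/4
final tree: (((B:13/2,N:3/2):19/2,D:9/2):-3/4,L:-3/4)
total length: 41/2

13/2,3/2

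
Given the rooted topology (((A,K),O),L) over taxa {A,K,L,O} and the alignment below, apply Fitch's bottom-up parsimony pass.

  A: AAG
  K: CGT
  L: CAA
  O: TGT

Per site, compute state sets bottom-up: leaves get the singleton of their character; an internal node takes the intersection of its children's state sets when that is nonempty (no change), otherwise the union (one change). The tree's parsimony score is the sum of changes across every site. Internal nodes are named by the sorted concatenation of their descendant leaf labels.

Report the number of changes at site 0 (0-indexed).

2

AK@0: {A} ∪ {C} = {A,C} (union, +1)
AKO@0: {A,C} ∪ {T} = {A,C,T} (union, +1)
AKLO@0: {A,C,T} ∩ {C} = {C} (intersection, +0)
AK@1: {A} ∪ {G} = {A,G} (union, +1)
AKO@1: {A,G} ∩ {G} = {G} (intersection, +0)
AKLO@1: {G} ∪ {A} = {A,G} (union, +1)
AK@2: {G} ∪ {T} = {G,T} (union, +1)
AKO@2: {G,T} ∩ {T} = {T} (intersection, +0)
AKLO@2: {T} ∪ {A} = {A,T} (union, +1)
per-site changes: [2, 2, 2]; total = 6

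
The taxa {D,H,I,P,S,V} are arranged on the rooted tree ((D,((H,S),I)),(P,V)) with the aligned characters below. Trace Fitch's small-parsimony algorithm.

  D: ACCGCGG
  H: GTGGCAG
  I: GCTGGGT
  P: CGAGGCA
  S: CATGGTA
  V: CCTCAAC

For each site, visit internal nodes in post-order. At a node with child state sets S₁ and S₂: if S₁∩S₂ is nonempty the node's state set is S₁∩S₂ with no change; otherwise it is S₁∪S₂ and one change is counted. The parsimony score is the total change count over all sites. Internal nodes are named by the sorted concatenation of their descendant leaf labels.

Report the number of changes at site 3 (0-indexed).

1

[col 0] HS: children H:{G}, S:{C} ∪→ {C,G}; cost 1
[col 0] HIS: children HS:{C,G}, I:{G} ∩→ {G}; cost 0
[col 0] DHIS: children D:{A}, HIS:{G} ∪→ {A,G}; cost 1
[col 0] PV: children P:{C}, V:{C} ∩→ {C}; cost 0
[col 0] DHIPSV: children DHIS:{A,G}, PV:{C} ∪→ {A,C,G}; cost 1
[col 1] HS: children H:{T}, S:{A} ∪→ {A,T}; cost 1
[col 1] HIS: children HS:{A,T}, I:{C} ∪→ {A,C,T}; cost 1
[col 1] DHIS: children D:{C}, HIS:{A,C,T} ∩→ {C}; cost 0
[col 1] PV: children P:{G}, V:{C} ∪→ {C,G}; cost 1
[col 1] DHIPSV: children DHIS:{C}, PV:{C,G} ∩→ {C}; cost 0
[col 2] HS: children H:{G}, S:{T} ∪→ {G,T}; cost 1
[col 2] HIS: children HS:{G,T}, I:{T} ∩→ {T}; cost 0
[col 2] DHIS: children D:{C}, HIS:{T} ∪→ {C,T}; cost 1
[col 2] PV: children P:{A}, V:{T} ∪→ {A,T}; cost 1
[col 2] DHIPSV: children DHIS:{C,T}, PV:{A,T} ∩→ {T}; cost 0
[col 3] HS: children H:{G}, S:{G} ∩→ {G}; cost 0
[col 3] HIS: children HS:{G}, I:{G} ∩→ {G}; cost 0
[col 3] DHIS: children D:{G}, HIS:{G} ∩→ {G}; cost 0
[col 3] PV: children P:{G}, V:{C} ∪→ {C,G}; cost 1
[col 3] DHIPSV: children DHIS:{G}, PV:{C,G} ∩→ {G}; cost 0
[col 4] HS: children H:{C}, S:{G} ∪→ {C,G}; cost 1
[col 4] HIS: children HS:{C,G}, I:{G} ∩→ {G}; cost 0
[col 4] DHIS: children D:{C}, HIS:{G} ∪→ {C,G}; cost 1
[col 4] PV: children P:{G}, V:{A} ∪→ {A,G}; cost 1
[col 4] DHIPSV: children DHIS:{C,G}, PV:{A,G} ∩→ {G}; cost 0
[col 5] HS: children H:{A}, S:{T} ∪→ {A,T}; cost 1
[col 5] HIS: children HS:{A,T}, I:{G} ∪→ {A,G,T}; cost 1
[col 5] DHIS: children D:{G}, HIS:{A,G,T} ∩→ {G}; cost 0
[col 5] PV: children P:{C}, V:{A} ∪→ {A,C}; cost 1
[col 5] DHIPSV: children DHIS:{G}, PV:{A,C} ∪→ {A,C,G}; cost 1
[col 6] HS: children H:{G}, S:{A} ∪→ {A,G}; cost 1
[col 6] HIS: children HS:{A,G}, I:{T} ∪→ {A,G,T}; cost 1
[col 6] DHIS: children D:{G}, HIS:{A,G,T} ∩→ {G}; cost 0
[col 6] PV: children P:{A}, V:{C} ∪→ {A,C}; cost 1
[col 6] DHIPSV: children DHIS:{G}, PV:{A,C} ∪→ {A,C,G}; cost 1
per-site changes: [3, 3, 3, 1, 3, 4, 4]; total = 21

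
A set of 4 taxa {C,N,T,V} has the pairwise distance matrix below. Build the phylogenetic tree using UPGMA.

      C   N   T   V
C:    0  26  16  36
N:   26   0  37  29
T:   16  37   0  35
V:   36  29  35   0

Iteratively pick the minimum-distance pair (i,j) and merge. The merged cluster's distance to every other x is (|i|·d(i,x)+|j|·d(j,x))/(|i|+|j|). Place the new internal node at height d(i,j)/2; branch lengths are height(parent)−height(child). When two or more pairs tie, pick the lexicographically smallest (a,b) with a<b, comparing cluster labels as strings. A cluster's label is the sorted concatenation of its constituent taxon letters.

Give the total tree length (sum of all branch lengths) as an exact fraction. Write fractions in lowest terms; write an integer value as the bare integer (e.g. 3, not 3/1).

56

iteration 1: select C,T (d=16); attach at lengths (8, 8); label the merged cluster CT
  updated: d(CT,N)=63/2, d(CT,V)=71/2
iteration 2: select N,V (d=29); attach at lengths (29/2, 29/2); label the merged cluster NV
  updated: d(CT,NV)=67/2
iteration 3: select CT,NV (d=67/2); attach at lengths (35/4, 9/4); label the merged cluster CNTV
final tree: ((C:8,T:8):35/4,(N:29/2,V:29/2):9/4)
total length: 56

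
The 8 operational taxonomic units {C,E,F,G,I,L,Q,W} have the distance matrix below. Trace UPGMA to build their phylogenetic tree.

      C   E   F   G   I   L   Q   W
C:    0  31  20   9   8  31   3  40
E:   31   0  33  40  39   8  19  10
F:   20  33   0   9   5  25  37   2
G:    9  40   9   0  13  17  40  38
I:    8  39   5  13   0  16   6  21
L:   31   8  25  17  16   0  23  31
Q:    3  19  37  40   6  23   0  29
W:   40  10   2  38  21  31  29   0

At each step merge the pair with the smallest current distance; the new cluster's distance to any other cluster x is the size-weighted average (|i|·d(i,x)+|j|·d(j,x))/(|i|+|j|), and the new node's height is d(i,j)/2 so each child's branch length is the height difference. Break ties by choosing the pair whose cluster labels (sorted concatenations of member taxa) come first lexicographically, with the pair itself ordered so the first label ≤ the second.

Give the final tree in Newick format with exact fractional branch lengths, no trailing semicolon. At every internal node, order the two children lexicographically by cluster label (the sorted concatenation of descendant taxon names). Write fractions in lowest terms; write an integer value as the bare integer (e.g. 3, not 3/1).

1. join F+W (d=2) ⇒ FW; edges |F|=1, |W|=1
  updated: d(C,FW)=30, d(E,FW)=43/2, d(FW,G)=47/2, d(FW,I)=13, d(FW,L)=28, d(FW,Q)=33
2. join C+Q (d=3) ⇒ CQ; edges |C|=3/2, |Q|=3/2
  updated: d(CQ,E)=25, d(CQ,FW)=63/2, d(CQ,G)=49/2, d(CQ,I)=7, d(CQ,L)=27
3. join CQ+I (d=7) ⇒ CIQ; edges |CQ|=2, |I|=7/2
  updated: d(CIQ,E)=89/3, d(CIQ,FW)=76/3, d(CIQ,G)=62/3, d(CIQ,L)=70/3
4. join E+L (d=8) ⇒ EL; edges |E|=4, |L|=4
  updated: d(CIQ,EL)=53/2, d(EL,FW)=99/4, d(EL,G)=57/2
5. join CIQ+G (d=62/3) ⇒ CGIQ; edges |CIQ|=41/6, |G|=31/3
  updated: d(CGIQ,EL)=27, d(CGIQ,FW)=199/8
6. join EL+FW (d=99/4) ⇒ EFLW; edges |EL|=67/8, |FW|=91/8
  updated: d(CGIQ,EFLW)=415/16
7. join CGIQ+EFLW (d=415/16) ⇒ CEFGILQW; edges |CGIQ|=253/96, |EFLW|=19/32
final tree: ((((C:3/2,Q:3/2):2,I:7/2):41/6,G:31/3):253/96,((E:4,L:4):67/8,(F:1,W:1):91/8):19/32)
total length: 2815/48

((((C:3/2,Q:3/2):2,I:7/2):41/6,G:31/3):253/96,((E:4,L:4):67/8,(F:1,W:1):91/8):19/32)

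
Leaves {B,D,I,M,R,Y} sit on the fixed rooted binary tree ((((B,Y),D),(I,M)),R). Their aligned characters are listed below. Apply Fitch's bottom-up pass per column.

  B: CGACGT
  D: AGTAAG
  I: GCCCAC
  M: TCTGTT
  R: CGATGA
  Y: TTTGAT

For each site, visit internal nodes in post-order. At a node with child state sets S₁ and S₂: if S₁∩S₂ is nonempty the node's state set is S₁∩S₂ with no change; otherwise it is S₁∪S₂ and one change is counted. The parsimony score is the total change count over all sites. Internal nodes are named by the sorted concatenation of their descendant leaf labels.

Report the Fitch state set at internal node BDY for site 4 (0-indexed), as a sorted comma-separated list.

A

BY@0: {C} ∪ {T} = {C,T} (union, +1)
BDY@0: {C,T} ∪ {A} = {A,C,T} (union, +1)
IM@0: {G} ∪ {T} = {G,T} (union, +1)
BDIMY@0: {A,C,T} ∩ {G,T} = {T} (intersection, +0)
BDIMRY@0: {T} ∪ {C} = {C,T} (union, +1)
BY@1: {G} ∪ {T} = {G,T} (union, +1)
BDY@1: {G,T} ∩ {G} = {G} (intersection, +0)
IM@1: {C} ∩ {C} = {C} (intersection, +0)
BDIMY@1: {G} ∪ {C} = {C,G} (union, +1)
BDIMRY@1: {C,G} ∩ {G} = {G} (intersection, +0)
BY@2: {A} ∪ {T} = {A,T} (union, +1)
BDY@2: {A,T} ∩ {T} = {T} (intersection, +0)
IM@2: {C} ∪ {T} = {C,T} (union, +1)
BDIMY@2: {T} ∩ {C,T} = {T} (intersection, +0)
BDIMRY@2: {T} ∪ {A} = {A,T} (union, +1)
BY@3: {C} ∪ {G} = {C,G} (union, +1)
BDY@3: {C,G} ∪ {A} = {A,C,G} (union, +1)
IM@3: {C} ∪ {G} = {C,G} (union, +1)
BDIMY@3: {A,C,G} ∩ {C,G} = {C,G} (intersection, +0)
BDIMRY@3: {C,G} ∪ {T} = {C,G,T} (union, +1)
BY@4: {G} ∪ {A} = {A,G} (union, +1)
BDY@4: {A,G} ∩ {A} = {A} (intersection, +0)
IM@4: {A} ∪ {T} = {A,T} (union, +1)
BDIMY@4: {A} ∩ {A,T} = {A} (intersection, +0)
BDIMRY@4: {A} ∪ {G} = {A,G} (union, +1)
BY@5: {T} ∩ {T} = {T} (intersection, +0)
BDY@5: {T} ∪ {G} = {G,T} (union, +1)
IM@5: {C} ∪ {T} = {C,T} (union, +1)
BDIMY@5: {G,T} ∩ {C,T} = {T} (intersection, +0)
BDIMRY@5: {T} ∪ {A} = {A,T} (union, +1)
per-site changes: [4, 2, 3, 4, 3, 3]; total = 19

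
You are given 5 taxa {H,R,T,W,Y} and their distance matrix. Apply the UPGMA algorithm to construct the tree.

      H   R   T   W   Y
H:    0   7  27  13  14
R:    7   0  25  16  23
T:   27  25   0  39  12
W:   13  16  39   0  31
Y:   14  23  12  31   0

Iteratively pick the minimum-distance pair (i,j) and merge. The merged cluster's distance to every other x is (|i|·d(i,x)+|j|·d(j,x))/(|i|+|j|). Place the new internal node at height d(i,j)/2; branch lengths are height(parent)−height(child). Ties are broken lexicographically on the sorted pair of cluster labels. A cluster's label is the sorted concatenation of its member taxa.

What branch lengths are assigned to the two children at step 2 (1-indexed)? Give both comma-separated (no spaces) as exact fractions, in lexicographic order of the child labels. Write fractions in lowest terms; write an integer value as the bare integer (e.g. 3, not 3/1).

step 1: merge (H,R) at d=7; branch lengths H→7/2, R→7/2; new cluster HR
  updated: d(HR,T)=26, d(HR,W)=29/2, d(HR,Y)=37/2
step 2: merge (T,Y) at d=12; branch lengths T→6, Y→6; new cluster TY
  updated: d(HR,TY)=89/4, d(TY,W)=35
step 3: merge (HR,W) at d=29/2; branch lengths HR→15/4, W→29/4; new cluster HRW
  updated: d(HRW,TY)=53/2
step 4: merge (HRW,TY) at d=53/2; branch lengths HRW→6, TY→29/4; new cluster HRTWY
final tree: (((H:7/2,R:7/2):15/4,W:29/4):6,(T:6,Y:6):29/4)
total length: 173/4

6,6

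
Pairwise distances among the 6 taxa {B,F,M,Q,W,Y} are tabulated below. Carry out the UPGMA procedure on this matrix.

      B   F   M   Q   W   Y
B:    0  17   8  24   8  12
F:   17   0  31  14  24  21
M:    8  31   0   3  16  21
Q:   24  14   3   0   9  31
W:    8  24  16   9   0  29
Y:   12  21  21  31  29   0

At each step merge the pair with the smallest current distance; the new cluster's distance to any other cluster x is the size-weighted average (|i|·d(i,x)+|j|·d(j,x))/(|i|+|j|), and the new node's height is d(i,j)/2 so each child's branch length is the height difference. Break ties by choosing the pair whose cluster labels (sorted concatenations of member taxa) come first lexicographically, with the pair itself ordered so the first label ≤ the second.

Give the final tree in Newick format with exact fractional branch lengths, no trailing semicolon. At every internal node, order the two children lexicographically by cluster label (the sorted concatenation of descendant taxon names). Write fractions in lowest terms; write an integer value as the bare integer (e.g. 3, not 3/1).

iteration 1: select M,Q (d=3); attach at lengths (3/2, 3/2); label the merged cluster MQ
  updated: d(B,MQ)=16, d(F,MQ)=45/2, d(MQ,W)=25/2, d(MQ,Y)=26
iteration 2: select B,W (d=8); attach at lengths (4, 4); label the merged cluster BW
  updated: d(BW,F)=41/2, d(BW,MQ)=57/4, d(BW,Y)=41/2
iteration 3: select BW,MQ (d=57/4); attach at lengths (25/8, 45/8); label the merged cluster BMQW
  updated: d(BMQW,F)=43/2, d(BMQW,Y)=93/4
iteration 4: select F,Y (d=21); attach at lengths (21/2, 21/2); label the merged cluster FY
  updated: d(BMQW,FY)=179/8
iteration 5: select BMQW,FY (d=179/8); attach at lengths (65/16, 11/16); label the merged cluster BFMQWY
final tree: (((B:4,W:4):25/8,(M:3/2,Q:3/2):45/8):65/16,(F:21/2,Y:21/2):11/16)
total length: 91/2

(((B:4,W:4):25/8,(M:3/2,Q:3/2):45/8):65/16,(F:21/2,Y:21/2):11/16)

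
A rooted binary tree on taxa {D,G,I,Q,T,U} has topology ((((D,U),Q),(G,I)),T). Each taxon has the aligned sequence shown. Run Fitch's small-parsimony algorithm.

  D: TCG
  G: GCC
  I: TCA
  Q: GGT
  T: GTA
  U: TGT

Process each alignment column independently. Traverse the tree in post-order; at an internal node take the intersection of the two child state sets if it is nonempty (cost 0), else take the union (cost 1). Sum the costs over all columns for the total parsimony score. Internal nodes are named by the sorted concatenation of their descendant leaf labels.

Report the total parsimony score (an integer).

DU@0: {T} ∩ {T} = {T} (intersection, +0)
DQU@0: {T} ∪ {G} = {G,T} (union, +1)
GI@0: {G} ∪ {T} = {G,T} (union, +1)
DGIQU@0: {G,T} ∩ {G,T} = {G,T} (intersection, +0)
DGIQTU@0: {G,T} ∩ {G} = {G} (intersection, +0)
DU@1: {C} ∪ {G} = {C,G} (union, +1)
DQU@1: {C,G} ∩ {G} = {G} (intersection, +0)
GI@1: {C} ∩ {C} = {C} (intersection, +0)
DGIQU@1: {G} ∪ {C} = {C,G} (union, +1)
DGIQTU@1: {C,G} ∪ {T} = {C,G,T} (union, +1)
DU@2: {G} ∪ {T} = {G,T} (union, +1)
DQU@2: {G,T} ∩ {T} = {T} (intersection, +0)
GI@2: {C} ∪ {A} = {A,C} (union, +1)
DGIQU@2: {T} ∪ {A,C} = {A,C,T} (union, +1)
DGIQTU@2: {A,C,T} ∩ {A} = {A} (intersection, +0)
per-site changes: [2, 3, 3]; total = 8

8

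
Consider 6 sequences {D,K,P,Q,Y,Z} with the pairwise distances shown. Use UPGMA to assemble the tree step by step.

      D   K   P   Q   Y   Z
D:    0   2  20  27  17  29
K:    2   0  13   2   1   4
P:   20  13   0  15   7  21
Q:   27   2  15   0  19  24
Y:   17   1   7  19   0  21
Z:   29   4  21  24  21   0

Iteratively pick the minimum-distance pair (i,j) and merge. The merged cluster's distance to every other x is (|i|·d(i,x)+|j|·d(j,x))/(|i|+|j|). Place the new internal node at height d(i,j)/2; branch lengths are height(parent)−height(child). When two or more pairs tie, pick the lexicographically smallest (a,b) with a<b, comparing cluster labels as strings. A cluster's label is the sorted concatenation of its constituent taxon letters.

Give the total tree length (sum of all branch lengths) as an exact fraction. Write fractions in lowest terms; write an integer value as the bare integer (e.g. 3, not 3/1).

1. join K+Y (d=1) ⇒ KY; edges |K|=1/2, |Y|=1/2
  updated: d(D,KY)=19/2, d(KY,P)=10, d(KY,Q)=21/2, d(KY,Z)=25/2
2. join D+KY (d=19/2) ⇒ DKY; edges |D|=19/4, |KY|=17/4
  updated: d(DKY,P)=40/3, d(DKY,Q)=16, d(DKY,Z)=18
3. join DKY+P (d=40/3) ⇒ DKPY; edges |DKY|=23/12, |P|=20/3
  updated: d(DKPY,Q)=63/4, d(DKPY,Z)=75/4
4. join DKPY+Q (d=63/4) ⇒ DKPQY; edges |DKPY|=29/24, |Q|=63/8
  updated: d(DKPQY,Z)=99/5
5. join DKPQY+Z (d=99/5) ⇒ DKPQYZ; edges |DKPQY|=81/40, |Z|=99/10
final tree: ((((D:19/4,(K:1/2,Y:1/2):17/4):23/12,P:20/3):29/24,Q:63/8):81/40,Z:99/10)
total length: 4751/120

4751/120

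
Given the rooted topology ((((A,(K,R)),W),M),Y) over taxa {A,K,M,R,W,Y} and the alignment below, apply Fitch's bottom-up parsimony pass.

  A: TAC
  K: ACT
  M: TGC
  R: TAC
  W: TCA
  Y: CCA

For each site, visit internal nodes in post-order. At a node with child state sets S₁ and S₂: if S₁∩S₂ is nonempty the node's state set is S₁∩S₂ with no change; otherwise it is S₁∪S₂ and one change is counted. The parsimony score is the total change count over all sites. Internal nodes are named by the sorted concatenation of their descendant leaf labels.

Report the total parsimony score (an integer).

site 0, node KR: K={A} ∪ R={T} → {A,T} (+1)
site 0, node AKR: A={T} ∩ KR={A,T} → {T} (+0)
site 0, node AKRW: AKR={T} ∩ W={T} → {T} (+0)
site 0, node AKMRW: AKRW={T} ∩ M={T} → {T} (+0)
site 0, node AKMRWY: AKMRW={T} ∪ Y={C} → {C,T} (+1)
site 1, node KR: K={C} ∪ R={A} → {A,C} (+1)
site 1, node AKR: A={A} ∩ KR={A,C} → {A} (+0)
site 1, node AKRW: AKR={A} ∪ W={C} → {A,C} (+1)
site 1, node AKMRW: AKRW={A,C} ∪ M={G} → {A,C,G} (+1)
site 1, node AKMRWY: AKMRW={A,C,G} ∩ Y={C} → {C} (+0)
site 2, node KR: K={T} ∪ R={C} → {C,T} (+1)
site 2, node AKR: A={C} ∩ KR={C,T} → {C} (+0)
site 2, node AKRW: AKR={C} ∪ W={A} → {A,C} (+1)
site 2, node AKMRW: AKRW={A,C} ∩ M={C} → {C} (+0)
site 2, node AKMRWY: AKMRW={C} ∪ Y={A} → {A,C} (+1)
per-site changes: [2, 3, 3]; total = 8

8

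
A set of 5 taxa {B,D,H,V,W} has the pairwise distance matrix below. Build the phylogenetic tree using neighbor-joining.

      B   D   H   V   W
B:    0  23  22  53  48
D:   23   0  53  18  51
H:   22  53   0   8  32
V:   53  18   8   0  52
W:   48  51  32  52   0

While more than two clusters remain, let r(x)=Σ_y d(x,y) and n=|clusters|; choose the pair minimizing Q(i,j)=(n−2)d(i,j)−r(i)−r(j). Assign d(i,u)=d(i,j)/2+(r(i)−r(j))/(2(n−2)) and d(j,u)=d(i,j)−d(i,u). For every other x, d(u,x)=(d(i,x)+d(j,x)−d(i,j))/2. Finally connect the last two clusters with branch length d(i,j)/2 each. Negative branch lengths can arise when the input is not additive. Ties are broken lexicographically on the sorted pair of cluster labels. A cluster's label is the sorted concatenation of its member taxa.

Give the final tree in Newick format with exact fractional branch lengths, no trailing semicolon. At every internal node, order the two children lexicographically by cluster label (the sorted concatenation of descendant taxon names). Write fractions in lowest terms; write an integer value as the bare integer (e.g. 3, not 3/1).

((((B:35/3,D:34/3):21/2,W:55/2):21/2,H:-1/2):17/4,V:17/4)

1. join B+D (d=23, Q=-222) ⇒ BD; edges |B|=35/3, |D|=34/3
  updated: d(BD,H)=26, d(BD,V)=24, d(BD,W)=38
2. join BD+W (d=38, Q=-134) ⇒ BDW; edges |BD|=21/2, |W|=55/2
  updated: d(BDW,H)=10, d(BDW,V)=19
3. join BDW+H (d=10, Q=-37) ⇒ BDHW; edges |BDW|=21/2, |H|=-1/2
  updated: d(BDHW,V)=17/2
4. join BDHW+V (d=17/2) ⇒ BDHVW; edges |BDHW|=17/4, |V|=17/4
final tree: ((((B:35/3,D:34/3):21/2,W:55/2):21/2,H:-1/2):17/4,V:17/4)
total length: 159/2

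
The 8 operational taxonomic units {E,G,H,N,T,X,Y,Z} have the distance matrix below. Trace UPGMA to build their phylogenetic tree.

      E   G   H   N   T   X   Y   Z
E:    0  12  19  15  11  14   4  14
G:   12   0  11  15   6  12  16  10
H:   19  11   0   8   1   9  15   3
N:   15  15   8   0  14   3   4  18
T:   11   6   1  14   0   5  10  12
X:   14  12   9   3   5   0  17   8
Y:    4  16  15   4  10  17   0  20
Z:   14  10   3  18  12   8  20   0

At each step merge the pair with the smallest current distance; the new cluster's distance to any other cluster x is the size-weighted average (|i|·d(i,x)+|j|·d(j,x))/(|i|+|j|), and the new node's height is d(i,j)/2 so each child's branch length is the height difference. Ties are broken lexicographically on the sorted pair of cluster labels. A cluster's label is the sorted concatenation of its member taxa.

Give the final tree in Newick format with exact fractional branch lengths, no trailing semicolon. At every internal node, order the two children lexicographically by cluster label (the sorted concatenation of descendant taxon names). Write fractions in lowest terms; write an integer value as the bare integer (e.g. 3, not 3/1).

iteration 1: select H,T (d=1); attach at lengths (1/2, 1/2); label the merged cluster HT
  updated: d(E,HT)=15, d(G,HT)=17/2, d(HT,N)=11, d(HT,X)=7, d(HT,Y)=25/2, d(HT,Z)=15/2
iteration 2: select N,X (d=3); attach at lengths (3/2, 3/2); label the merged cluster NX
  updated: d(E,NX)=29/2, d(G,NX)=27/2, d(HT,NX)=9, d(NX,Y)=21/2, d(NX,Z)=13
iteration 3: select E,Y (d=4); attach at lengths (2, 2); label the merged cluster EY
  updated: d(EY,G)=14, d(EY,HT)=55/4, d(EY,NX)=25/2, d(EY,Z)=17
iteration 4: select HT,Z (d=15/2); attach at lengths (13/4, 15/4); label the merged cluster HTZ
  updated: d(EY,HTZ)=89/6, d(G,HTZ)=9, d(HTZ,NX)=31/3
iteration 5: select G,HTZ (d=9); attach at lengths (9/2, 3/4); label the merged cluster GHTZ
  updated: d(EY,GHTZ)=117/8, d(GHTZ,NX)=89/8
iteration 6: select GHTZ,NX (d=89/8); attach at lengths (17/16, 65/16); label the merged cluster GHNTXZ
  updated: d(EY,GHNTXZ)=167/12
iteration 7: select EY,GHNTXZ (d=167/12); attach at lengths (119/24, 67/48); label the merged cluster EGHNTXYZ
final tree: ((E:2,Y:2):119/24,((G:9/2,((H:1/2,T:1/2):13/4,Z:15/4):3/4):17/16,(N:3/2,X:3/2):65/16):67/48)
total length: 1523/48

((E:2,Y:2):119/24,((G:9/2,((H:1/2,T:1/2):13/4,Z:15/4):3/4):17/16,(N:3/2,X:3/2):65/16):67/48)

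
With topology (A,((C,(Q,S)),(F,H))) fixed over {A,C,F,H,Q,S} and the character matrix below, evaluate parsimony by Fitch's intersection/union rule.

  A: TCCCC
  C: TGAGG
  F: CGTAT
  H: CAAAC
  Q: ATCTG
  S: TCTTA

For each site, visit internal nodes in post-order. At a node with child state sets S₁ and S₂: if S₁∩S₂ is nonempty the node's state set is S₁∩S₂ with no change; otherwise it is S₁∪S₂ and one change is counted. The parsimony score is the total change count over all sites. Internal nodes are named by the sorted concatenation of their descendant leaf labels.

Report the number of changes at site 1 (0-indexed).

[col 0] QS: children Q:{A}, S:{T} ∪→ {A,T}; cost 1
[col 0] CQS: children C:{T}, QS:{A,T} ∩→ {T}; cost 0
[col 0] FH: children F:{C}, H:{C} ∩→ {C}; cost 0
[col 0] CFHQS: children CQS:{T}, FH:{C} ∪→ {C,T}; cost 1
[col 0] ACFHQS: children A:{T}, CFHQS:{C,T} ∩→ {T}; cost 0
[col 1] QS: children Q:{T}, S:{C} ∪→ {C,T}; cost 1
[col 1] CQS: children C:{G}, QS:{C,T} ∪→ {C,G,T}; cost 1
[col 1] FH: children F:{G}, H:{A} ∪→ {A,G}; cost 1
[col 1] CFHQS: children CQS:{C,G,T}, FH:{A,G} ∩→ {G}; cost 0
[col 1] ACFHQS: children A:{C}, CFHQS:{G} ∪→ {C,G}; cost 1
[col 2] QS: children Q:{C}, S:{T} ∪→ {C,T}; cost 1
[col 2] CQS: children C:{A}, QS:{C,T} ∪→ {A,C,T}; cost 1
[col 2] FH: children F:{T}, H:{A} ∪→ {A,T}; cost 1
[col 2] CFHQS: children CQS:{A,C,T}, FH:{A,T} ∩→ {A,T}; cost 0
[col 2] ACFHQS: children A:{C}, CFHQS:{A,T} ∪→ {A,C,T}; cost 1
[col 3] QS: children Q:{T}, S:{T} ∩→ {T}; cost 0
[col 3] CQS: children C:{G}, QS:{T} ∪→ {G,T}; cost 1
[col 3] FH: children F:{A}, H:{A} ∩→ {A}; cost 0
[col 3] CFHQS: children CQS:{G,T}, FH:{A} ∪→ {A,G,T}; cost 1
[col 3] ACFHQS: children A:{C}, CFHQS:{A,G,T} ∪→ {A,C,G,T}; cost 1
[col 4] QS: children Q:{G}, S:{A} ∪→ {A,G}; cost 1
[col 4] CQS: children C:{G}, QS:{A,G} ∩→ {G}; cost 0
[col 4] FH: children F:{T}, H:{C} ∪→ {C,T}; cost 1
[col 4] CFHQS: children CQS:{G}, FH:{C,T} ∪→ {C,G,T}; cost 1
[col 4] ACFHQS: children A:{C}, CFHQS:{C,G,T} ∩→ {C}; cost 0
per-site changes: [2, 4, 4, 3, 3]; total = 16

4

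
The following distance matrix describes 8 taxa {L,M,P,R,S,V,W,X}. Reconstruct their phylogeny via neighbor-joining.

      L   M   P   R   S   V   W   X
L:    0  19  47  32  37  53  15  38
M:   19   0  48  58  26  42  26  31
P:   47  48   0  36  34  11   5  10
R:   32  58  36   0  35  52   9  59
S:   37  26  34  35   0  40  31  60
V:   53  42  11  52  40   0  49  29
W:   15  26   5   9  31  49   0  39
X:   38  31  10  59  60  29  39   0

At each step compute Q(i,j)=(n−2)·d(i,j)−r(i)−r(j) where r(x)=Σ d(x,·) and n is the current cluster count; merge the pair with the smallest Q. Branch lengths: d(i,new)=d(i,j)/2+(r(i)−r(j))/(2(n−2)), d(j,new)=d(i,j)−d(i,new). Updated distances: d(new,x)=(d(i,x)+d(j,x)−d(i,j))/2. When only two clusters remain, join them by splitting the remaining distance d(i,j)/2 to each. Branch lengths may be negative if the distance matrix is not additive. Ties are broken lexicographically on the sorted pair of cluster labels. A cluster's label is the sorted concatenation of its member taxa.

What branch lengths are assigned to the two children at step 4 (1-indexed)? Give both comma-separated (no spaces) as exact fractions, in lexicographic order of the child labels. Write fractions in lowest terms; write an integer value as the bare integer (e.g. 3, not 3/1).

71/8,81/8

step 1: merge (P,V) at d=11, Q=-401; branch lengths P→-19/12, V→151/12; new cluster PV
  updated: d(L,PV)=89/2, d(M,PV)=79/2, d(PV,R)=77/2, d(PV,S)=63/2, d(PV,W)=43/2, d(PV,X)=14
step 2: merge (PV,X) at d=14, Q=-721/2; branch lengths PV→37/20, X→243/20; new cluster PVX
  updated: d(L,PVX)=137/4, d(M,PVX)=113/4, d(PVX,R)=167/4, d(PVX,S)=155/4, d(PVX,W)=93/4
step 3: merge (R,W) at d=9, Q=-244; branch lengths R→215/16, W→-71/16; new cluster RW
  updated: d(L,RW)=19, d(M,RW)=75/2, d(PVX,RW)=28, d(RW,S)=57/2
step 4: merge (L,RW) at d=19, Q=-661/4; branch lengths L→71/8, RW→81/8; new cluster LRW
  updated: d(LRW,M)=75/4, d(LRW,PVX)=173/8, d(LRW,S)=93/4
step 5: merge (LRW,PVX) at d=173/8, Q=-109; branch lengths LRW→73/16, PVX→273/16; new cluster LPRVWX
  updated: d(LPRVWX,M)=203/16, d(LPRVWX,S)=323/16
step 6: merge (LPRVWX,M) at d=203/16, Q=-471/8; branch lengths LPRVWX→55/16, M→37/4; new cluster LMPRVWX
  updated: d(LMPRVWX,S)=67/4
step 7: merge (LMPRVWX,S) at d=67/4; branch lengths LMPRVWX→67/8, S→67/8; new cluster LMPRSVWX
final tree: ((((L:71/8,(R:215/16,W:-71/16):81/8):73/16,((P:-19/12,V:151/12):37/20,X:243/20):273/16):55/16,M:37/4):67/8,S:67/8)
total length: 1665/16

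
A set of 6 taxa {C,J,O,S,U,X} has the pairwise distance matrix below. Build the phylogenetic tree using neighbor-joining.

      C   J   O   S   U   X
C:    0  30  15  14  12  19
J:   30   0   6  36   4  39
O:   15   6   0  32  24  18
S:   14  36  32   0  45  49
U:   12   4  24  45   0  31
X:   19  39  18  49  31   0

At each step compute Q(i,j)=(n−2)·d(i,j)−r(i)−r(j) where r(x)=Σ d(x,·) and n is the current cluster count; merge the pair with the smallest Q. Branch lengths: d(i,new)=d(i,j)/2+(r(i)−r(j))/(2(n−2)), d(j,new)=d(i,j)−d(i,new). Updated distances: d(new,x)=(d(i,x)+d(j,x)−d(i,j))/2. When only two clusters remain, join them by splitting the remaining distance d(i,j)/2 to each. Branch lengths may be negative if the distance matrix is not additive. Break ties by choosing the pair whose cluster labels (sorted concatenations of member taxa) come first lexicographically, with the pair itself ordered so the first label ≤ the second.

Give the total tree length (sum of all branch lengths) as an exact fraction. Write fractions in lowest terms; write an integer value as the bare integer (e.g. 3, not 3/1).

241/4

1. join J+U (d=4, Q=-215) ⇒ JU; edges |J|=15/8, |U|=17/8
  updated: d(C,JU)=19, d(JU,O)=13, d(JU,S)=77/2, d(JU,X)=33
2. join C+S (d=14, Q=-317/2) ⇒ CS; edges |C|=-49/12, |S|=217/12
  updated: d(CS,JU)=87/4, d(CS,O)=33/2, d(CS,X)=27
3. join CS+JU (d=87/4, Q=-179/2) ⇒ CJSU; edges |CS|=41/4, |JU|=23/2
  updated: d(CJSU,O)=31/8, d(CJSU,X)=153/8
4. join CJSU+O (d=31/8, Q=-41) ⇒ CJOSU; edges |CJSU|=5/2, |O|=11/8
  updated: d(CJOSU,X)=133/8
5. join CJOSU+X (d=133/8) ⇒ CJOSUX; edges |CJOSU|=133/16, |X|=133/16
final tree: ((((C:-49/12,S:217/12):41/4,(J:15/8,U:17/8):23/2):5/2,O:11/8):133/16,X:133/16)
total length: 241/4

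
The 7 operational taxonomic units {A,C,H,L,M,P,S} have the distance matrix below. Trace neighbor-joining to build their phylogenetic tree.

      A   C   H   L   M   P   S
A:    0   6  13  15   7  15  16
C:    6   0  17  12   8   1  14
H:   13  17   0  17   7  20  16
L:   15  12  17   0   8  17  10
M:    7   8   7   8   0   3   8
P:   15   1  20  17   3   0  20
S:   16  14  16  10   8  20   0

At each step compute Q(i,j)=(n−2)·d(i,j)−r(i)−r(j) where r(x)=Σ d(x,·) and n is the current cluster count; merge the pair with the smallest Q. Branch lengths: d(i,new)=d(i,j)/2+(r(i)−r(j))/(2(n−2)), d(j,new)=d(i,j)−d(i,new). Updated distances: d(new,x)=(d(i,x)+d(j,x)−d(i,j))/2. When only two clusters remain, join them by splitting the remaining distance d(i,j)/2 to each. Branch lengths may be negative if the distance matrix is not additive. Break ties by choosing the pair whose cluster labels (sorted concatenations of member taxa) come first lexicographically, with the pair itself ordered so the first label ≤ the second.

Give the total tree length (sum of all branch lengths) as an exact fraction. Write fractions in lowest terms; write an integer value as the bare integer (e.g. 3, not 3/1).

539/16

1. join C+P (d=1, Q=-129) ⇒ CP; edges |C|=-13/10, |P|=23/10
  updated: d(A,CP)=10, d(CP,H)=18, d(CP,L)=14, d(CP,M)=5, d(CP,S)=33/2
2. join L+S (d=10, Q=-181/2) ⇒ LS; edges |L|=75/16, |S|=85/16
  updated: d(A,LS)=21/2, d(CP,LS)=41/4, d(H,LS)=23/2, d(LS,M)=3
3. join A+CP (d=10, Q=-215/4) ⇒ ACP; edges |A|=109/24, |CP|=131/24
  updated: d(ACP,H)=21/2, d(ACP,LS)=43/8, d(ACP,M)=1
4. join ACP+LS (d=43/8, Q=-26) ⇒ ACLPS; edges |ACP|=31/16, |LS|=55/16
  updated: d(ACLPS,H)=133/16, d(ACLPS,M)=-11/16
5. join ACLPS+H (d=133/16, Q=-117/8) ⇒ ACHLPS; edges |ACLPS|=5/16, |H|=8
  updated: d(ACHLPS,M)=-1
6. join ACHLPS+M (d=-1) ⇒ ACHLMPS; edges |ACHLPS|=-1/2, |M|=-1/2
final tree: ((((A:109/24,(C:-13/10,P:23/10):131/24):31/16,(L:75/16,S:85/16):55/16):5/16,H:8):-1/2,M:-1/2)
total length: 539/16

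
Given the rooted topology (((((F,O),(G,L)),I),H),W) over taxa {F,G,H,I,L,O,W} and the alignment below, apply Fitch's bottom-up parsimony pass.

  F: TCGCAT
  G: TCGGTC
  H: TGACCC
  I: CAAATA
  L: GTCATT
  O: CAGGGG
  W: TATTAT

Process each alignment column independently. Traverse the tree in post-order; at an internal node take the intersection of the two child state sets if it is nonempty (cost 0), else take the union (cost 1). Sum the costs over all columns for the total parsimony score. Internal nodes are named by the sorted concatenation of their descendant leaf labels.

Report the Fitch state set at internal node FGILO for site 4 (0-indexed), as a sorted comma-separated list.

site 0, node FO: F={T} ∪ O={C} → {C,T} (+1)
site 0, node GL: G={T} ∪ L={G} → {G,T} (+1)
site 0, node FGLO: FO={C,T} ∩ GL={G,T} → {T} (+0)
site 0, node FGILO: FGLO={T} ∪ I={C} → {C,T} (+1)
site 0, node FGHILO: FGILO={C,T} ∩ H={T} → {T} (+0)
site 0, node FGHILOW: FGHILO={T} ∩ W={T} → {T} (+0)
site 1, node FO: F={C} ∪ O={A} → {A,C} (+1)
site 1, node GL: G={C} ∪ L={T} → {C,T} (+1)
site 1, node FGLO: FO={A,C} ∩ GL={C,T} → {C} (+0)
site 1, node FGILO: FGLO={C} ∪ I={A} → {A,C} (+1)
site 1, node FGHILO: FGILO={A,C} ∪ H={G} → {A,C,G} (+1)
site 1, node FGHILOW: FGHILO={A,C,G} ∩ W={A} → {A} (+0)
site 2, node FO: F={G} ∩ O={G} → {G} (+0)
site 2, node GL: G={G} ∪ L={C} → {C,G} (+1)
site 2, node FGLO: FO={G} ∩ GL={C,G} → {G} (+0)
site 2, node FGILO: FGLO={G} ∪ I={A} → {A,G} (+1)
site 2, node FGHILO: FGILO={A,G} ∩ H={A} → {A} (+0)
site 2, node FGHILOW: FGHILO={A} ∪ W={T} → {A,T} (+1)
site 3, node FO: F={C} ∪ O={G} → {C,G} (+1)
site 3, node GL: G={G} ∪ L={A} → {A,G} (+1)
site 3, node FGLO: FO={C,G} ∩ GL={A,G} → {G} (+0)
site 3, node FGILO: FGLO={G} ∪ I={A} → {A,G} (+1)
site 3, node FGHILO: FGILO={A,G} ∪ H={C} → {A,C,G} (+1)
site 3, node FGHILOW: FGHILO={A,C,G} ∪ W={T} → {A,C,G,T} (+1)
site 4, node FO: F={A} ∪ O={G} → {A,G} (+1)
site 4, node GL: G={T} ∩ L={T} → {T} (+0)
site 4, node FGLO: FO={A,G} ∪ GL={T} → {A,G,T} (+1)
site 4, node FGILO: FGLO={A,G,T} ∩ I={T} → {T} (+0)
site 4, node FGHILO: FGILO={T} ∪ H={C} → {C,T} (+1)
site 4, node FGHILOW: FGHILO={C,T} ∪ W={A} → {A,C,T} (+1)
site 5, node FO: F={T} ∪ O={G} → {G,T} (+1)
site 5, node GL: G={C} ∪ L={T} → {C,T} (+1)
site 5, node FGLO: FO={G,T} ∩ GL={C,T} → {T} (+0)
site 5, node FGILO: FGLO={T} ∪ I={A} → {A,T} (+1)
site 5, node FGHILO: FGILO={A,T} ∪ H={C} → {A,C,T} (+1)
site 5, node FGHILOW: FGHILO={A,C,T} ∩ W={T} → {T} (+0)
per-site changes: [3, 4, 3, 5, 4, 4]; total = 23

T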